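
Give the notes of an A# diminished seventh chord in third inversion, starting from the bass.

G, A#, C#, E

The chord tones are A#–C#–E–G. With the seventh (G) lowest for third inversion: G, A#, C#, E.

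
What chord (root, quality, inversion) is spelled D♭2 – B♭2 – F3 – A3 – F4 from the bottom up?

Bb minor-major seventh, first inversion

Reducing to letter names: Db, Bb, F, A. These stack in thirds as Bb–Db–F–A — a Bb minor-major seventh chord.
The lowest note is Db, the third of the chord, so this is first inversion (figured bass 6/5).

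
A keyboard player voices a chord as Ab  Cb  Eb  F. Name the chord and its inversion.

The pitch classes Ab, Cb, Eb, F arrange in thirds as F–Ab–Cb–Eb: an F half-diminished seventh chord.
With the third (Ab) in the bass, the chord is in first inversion (figured bass 6/5).

F half-diminished seventh, first inversion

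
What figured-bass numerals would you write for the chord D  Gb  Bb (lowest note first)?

The notes D, Gb, Bb stack in thirds as Gb–Bb–D — a Gb augmented triad. The bass D is the fifth, so this is second inversion: figured 6/4.

6/4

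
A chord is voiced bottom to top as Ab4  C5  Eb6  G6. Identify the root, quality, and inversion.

The pitch classes Ab, C, Eb, G arrange in thirds as Ab–C–Eb–G: an Ab major seventh chord.
With the root (Ab) in the bass, the chord is in root position (figured bass 7).

Ab major seventh, root position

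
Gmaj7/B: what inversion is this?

first inversion

Gmaj7/B means G major seventh with B in the bass. B is the third of G major seventh (G–B–D–F#), so this is first inversion.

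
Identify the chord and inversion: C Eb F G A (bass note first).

Reducing to letter names: C, Eb, F, G, A. These stack in thirds as F–A–C–Eb–G — an F dominant ninth chord.
With the fifth (C) in the bass, the chord is in second inversion.

F dominant ninth, second inversion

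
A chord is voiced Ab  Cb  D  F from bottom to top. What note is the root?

D

Ab, Cb, D, F are the tones of a D diminished seventh chord (D–F–Ab–Cb), making D the root.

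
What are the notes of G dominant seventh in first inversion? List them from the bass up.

B, D, F, G

Spelling G dominant seventh: G–B–D–F. In first inversion the third is bass, giving B, D, F, G from the bottom.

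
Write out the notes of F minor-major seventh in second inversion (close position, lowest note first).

C, E, F, Ab

F minor-major seventh is F–Ab–C–E. Second inversion puts the fifth (C) in the bass, with the remaining tones above: C, E, F, Ab.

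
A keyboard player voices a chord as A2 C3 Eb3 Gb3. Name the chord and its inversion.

Reducing to letter names: A, C, Eb, Gb. These stack in thirds as A–C–Eb–Gb — an A diminished seventh chord.
The lowest note is A, the root of the chord, so this is root position (figured bass 7).

A diminished seventh, root position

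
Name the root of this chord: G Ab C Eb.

Ab

The distinct letter names are G, Ab, C, Eb. Arranged as a stack of thirds they read Ab–C–Eb–G, so Ab is the root (an Ab major seventh chord).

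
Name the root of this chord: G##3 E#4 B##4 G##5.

E#

Reordering G##, E#, B## into stacked thirds gives E#–G##–B##; the bottom of that stack, E#, is the root.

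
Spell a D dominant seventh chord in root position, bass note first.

Spelling D dominant seventh: D–F#–A–C. In root position the root is bass, giving D, F#, A, C from the bottom.

D, F#, A, C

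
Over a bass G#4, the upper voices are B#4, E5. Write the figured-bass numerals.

The notes G#, B#, E stack in thirds as E–G#–B# — an E augmented triad. The bass G# is the third, so this is first inversion: figured 6.

6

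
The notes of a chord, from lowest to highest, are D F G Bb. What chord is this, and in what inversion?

G minor seventh, second inversion

The distinct note names are D, F, G, Bb. Stacked in thirds they read G–Bb–D–F, which is a minor seventh chord on G.
With the fifth (D) in the bass, the chord is in second inversion (figured bass 4/3).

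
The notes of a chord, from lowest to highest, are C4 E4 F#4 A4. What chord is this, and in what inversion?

The distinct note names are C, E, F#, A. Stacked in thirds they read F#–A–C–E, which is a half-diminished seventh chord on F#.
With the fifth (C) in the bass, the chord is in second inversion (figured bass 4/3).

F# half-diminished seventh, second inversion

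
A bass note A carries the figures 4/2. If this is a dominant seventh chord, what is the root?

B

The figures 4/2 mean the seventh of the chord is in the bass. If A is the seventh of a dominant seventh chord, the root is B (chord tones B–D#–F#–A).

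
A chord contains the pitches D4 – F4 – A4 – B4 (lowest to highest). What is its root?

B

Reordering D, F, A, B into stacked thirds gives B–D–F–A; the bottom of that stack, B, is the root.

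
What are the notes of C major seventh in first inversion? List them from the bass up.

E, G, B, C

The chord tones are C–E–G–B. With the third (E) lowest for first inversion: E, G, B, C.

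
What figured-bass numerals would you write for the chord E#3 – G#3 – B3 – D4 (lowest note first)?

The notes E#, G#, B, D stack in thirds as E#–G#–B–D — an E# diminished seventh chord. The bass E# is the root, so this is root position: figured 7.

7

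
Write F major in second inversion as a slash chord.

Second inversion of F major has the fifth (C) in the bass. As a slash chord: Fmaj/C.

Fmaj/C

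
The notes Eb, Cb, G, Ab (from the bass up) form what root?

The distinct letter names are Eb, Cb, G, Ab. Arranged as a stack of thirds they read Ab–Cb–Eb–G, so Ab is the root (an Ab minor-major seventh chord).

Ab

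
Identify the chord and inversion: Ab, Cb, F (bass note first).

F diminished, first inversion

Reducing to letter names: Ab, Cb, F. These stack in thirds as F–Ab–Cb — an F diminished triad.
The lowest note is Ab, the third of the chord, so this is first inversion (figured bass 6).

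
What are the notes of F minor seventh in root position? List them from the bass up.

The chord tones are F–Ab–C–Eb. With the root (F) lowest for root position: F, Ab, C, Eb.

F, Ab, C, Eb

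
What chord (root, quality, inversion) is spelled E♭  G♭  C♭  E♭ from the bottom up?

Cb major, first inversion

The distinct note names are Eb, Gb, Cb. Stacked in thirds they read Cb–Eb–Gb, which is a major triad on Cb.
The lowest note is Eb, the third of the chord, so this is first inversion (figured bass 6).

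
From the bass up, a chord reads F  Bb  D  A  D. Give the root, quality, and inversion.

The distinct note names are F, Bb, D, A. Stacked in thirds they read Bb–D–F–A, which is a major seventh chord on Bb.
With the fifth (F) in the bass, the chord is in second inversion (figured bass 4/3).

Bb major seventh, second inversion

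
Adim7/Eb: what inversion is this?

Adim7/Eb means A diminished seventh with Eb in the bass. Eb is the fifth of A diminished seventh (A–C–Eb–Gb), so this is second inversion.

second inversion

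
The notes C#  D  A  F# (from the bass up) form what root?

D

The distinct letter names are C#, D, A, F#. Arranged as a stack of thirds they read D–F#–A–C#, so D is the root (a D major seventh chord).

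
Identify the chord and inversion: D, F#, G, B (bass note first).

Reducing to letter names: D, F#, G, B. These stack in thirds as G–B–D–F# — a G major seventh chord.
D is the fifth of G major seventh; fifth in the bass means second inversion (figured bass 4/3).

G major seventh, second inversion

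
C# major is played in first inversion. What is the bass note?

The third of C# major (C#–E#–G#) is E#; that is the bass in first inversion.

E#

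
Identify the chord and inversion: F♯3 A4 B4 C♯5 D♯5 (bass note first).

The pitch classes F#, A, B, C#, D# arrange in thirds as B–D#–F#–A–C#: a B dominant ninth chord.
F# is the fifth of B dominant ninth; fifth in the bass means second inversion.

B dominant ninth, second inversion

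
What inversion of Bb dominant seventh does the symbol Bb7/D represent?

first inversion

Bb7/D means Bb dominant seventh with D in the bass. D is the third of Bb dominant seventh (Bb–D–F–Ab), so this is first inversion.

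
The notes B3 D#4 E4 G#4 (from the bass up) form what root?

E

Reordering B, D#, E, G# into stacked thirds gives E–G#–B–D#; the bottom of that stack, E, is the root.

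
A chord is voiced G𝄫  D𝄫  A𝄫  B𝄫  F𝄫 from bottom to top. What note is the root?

Gbb

Reordering Gbb, Dbb, Abb, Bbb, Fbb into stacked thirds gives Gbb–Bbb–Dbb–Fbb–Abb; the bottom of that stack, Gbb, is the root.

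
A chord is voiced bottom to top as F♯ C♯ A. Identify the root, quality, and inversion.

F# minor, root position

The distinct note names are F#, C#, A. Stacked in thirds they read F#–A–C#, which is a minor triad on F#.
The lowest note is F#, the root of the chord, so this is root position (figured bass 5/3).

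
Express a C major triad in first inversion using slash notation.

Cmaj/E

First inversion of C major has the third (E) in the bass. As a slash chord: Cmaj/E.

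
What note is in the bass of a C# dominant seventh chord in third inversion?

The seventh of C# dominant seventh (C#–E#–G#–B) is B; that is the bass in third inversion.

B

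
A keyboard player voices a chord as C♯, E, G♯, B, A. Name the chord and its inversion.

A major ninth, first inversion

The pitch classes C#, E, G#, B, A arrange in thirds as A–C#–E–G#–B: an A major ninth chord.
With the third (C#) in the bass, the chord is in first inversion.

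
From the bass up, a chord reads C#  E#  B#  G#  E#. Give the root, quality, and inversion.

The pitch classes C#, E#, B#, G# arrange in thirds as C#–E#–G#–B#: a C# major seventh chord.
With the root (C#) in the bass, the chord is in root position (figured bass 7).

C# major seventh, root position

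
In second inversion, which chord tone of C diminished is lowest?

Gb

In second inversion the fifth is lowest. For C diminished (C–Eb–Gb) that is Gb.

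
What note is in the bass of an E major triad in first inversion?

The third of E major (E–G#–B) is G#; that is the bass in first inversion.

G#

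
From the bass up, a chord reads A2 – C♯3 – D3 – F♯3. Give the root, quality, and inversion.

Reducing to letter names: A, C#, D, F#. These stack in thirds as D–F#–A–C# — a D major seventh chord.
A is the fifth of D major seventh; fifth in the bass means second inversion (figured bass 4/3).

D major seventh, second inversion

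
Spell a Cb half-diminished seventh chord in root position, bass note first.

Spelling Cb half-diminished seventh: Cb–Ebb–Gbb–Bbb. In root position the root is bass, giving Cb, Ebb, Gbb, Bbb from the bottom.

Cb, Ebb, Gbb, Bbb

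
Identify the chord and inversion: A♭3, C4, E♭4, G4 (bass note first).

Ab major seventh, root position

The distinct note names are Ab, C, Eb, G. Stacked in thirds they read Ab–C–Eb–G, which is a major seventh chord on Ab.
Ab is the root of Ab major seventh; root in the bass means root position (figured bass 7).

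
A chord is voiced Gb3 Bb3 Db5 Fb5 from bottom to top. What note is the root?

Gb

Gb, Bb, Db, Fb are the tones of a Gb dominant seventh chord (Gb–Bb–Db–Fb), making Gb the root.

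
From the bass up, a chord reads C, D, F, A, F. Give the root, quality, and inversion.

The pitch classes C, D, F, A arrange in thirds as D–F–A–C: a D minor seventh chord.
The lowest note is C, the seventh of the chord, so this is third inversion (figured bass 4/2).

D minor seventh, third inversion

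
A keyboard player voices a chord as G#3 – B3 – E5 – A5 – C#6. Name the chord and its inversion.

Reducing to letter names: G#, B, E, A, C#. These stack in thirds as A–C#–E–G#–B — an A major ninth chord.
G# is the seventh of A major ninth; seventh in the bass means third inversion.

A major ninth, third inversion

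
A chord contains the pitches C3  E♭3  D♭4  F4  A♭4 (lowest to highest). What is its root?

C, Eb, Db, F, Ab are the tones of a Db major ninth chord (Db–F–Ab–C–Eb), making Db the root.

Db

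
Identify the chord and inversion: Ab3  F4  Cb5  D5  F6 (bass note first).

Reducing to letter names: Ab, F, Cb, D. These stack in thirds as D–F–Ab–Cb — a D diminished seventh chord.
The lowest note is Ab, the fifth of the chord, so this is second inversion (figured bass 4/3).

D diminished seventh, second inversion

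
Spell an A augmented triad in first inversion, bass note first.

C#, E#, A

Spelling A augmented: A–C#–E#. In first inversion the third is bass, giving C#, E#, A from the bottom.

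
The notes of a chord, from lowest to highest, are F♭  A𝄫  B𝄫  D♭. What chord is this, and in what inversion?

Bbb dominant seventh, second inversion

Reducing to letter names: Fb, Abb, Bbb, Db. These stack in thirds as Bbb–Db–Fb–Abb — a Bbb dominant seventh chord.
With the fifth (Fb) in the bass, the chord is in second inversion (figured bass 4/3).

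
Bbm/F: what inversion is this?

second inversion

Bbm/F means Bb minor with F in the bass. F is the fifth of Bb minor (Bb–Db–F), so this is second inversion.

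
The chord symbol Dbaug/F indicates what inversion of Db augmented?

first inversion

Dbaug/F means Db augmented with F in the bass. F is the third of Db augmented (Db–F–A), so this is first inversion.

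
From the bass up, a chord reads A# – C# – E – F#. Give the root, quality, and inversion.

The distinct note names are A#, C#, E, F#. Stacked in thirds they read F#–A#–C#–E, which is a dominant seventh chord on F#.
With the third (A#) in the bass, the chord is in first inversion (figured bass 6/5).

F# dominant seventh, first inversion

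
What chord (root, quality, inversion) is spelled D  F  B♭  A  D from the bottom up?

The distinct note names are D, F, Bb, A. Stacked in thirds they read Bb–D–F–A, which is a major seventh chord on Bb.
D is the third of Bb major seventh; third in the bass means first inversion (figured bass 6/5).

Bb major seventh, first inversion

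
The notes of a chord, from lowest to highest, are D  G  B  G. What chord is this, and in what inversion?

G major, second inversion

The pitch classes D, G, B arrange in thirds as G–B–D: a G major triad.
With the fifth (D) in the bass, the chord is in second inversion (figured bass 6/4).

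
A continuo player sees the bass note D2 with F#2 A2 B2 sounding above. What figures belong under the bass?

6/5

The notes D, F#, A, B stack in thirds as B–D–F#–A — a B minor seventh chord. The bass D is the third, so this is first inversion: figured 6/5.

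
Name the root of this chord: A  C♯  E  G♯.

The distinct letter names are A, C#, E, G#. Arranged as a stack of thirds they read A–C#–E–G#, so A is the root (an A major seventh chord).

A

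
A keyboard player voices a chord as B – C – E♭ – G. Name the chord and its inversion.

C minor-major seventh, third inversion

The distinct note names are B, C, Eb, G. Stacked in thirds they read C–Eb–G–B, which is a minor-major seventh chord on C.
The lowest note is B, the seventh of the chord, so this is third inversion (figured bass 4/2).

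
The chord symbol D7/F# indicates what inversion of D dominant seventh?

D7/F# means D dominant seventh with F# in the bass. F# is the third of D dominant seventh (D–F#–A–C), so this is first inversion.

first inversion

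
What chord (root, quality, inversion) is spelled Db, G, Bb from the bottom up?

Reducing to letter names: Db, G, Bb. These stack in thirds as G–Bb–Db — a G diminished triad.
Db is the fifth of G diminished; fifth in the bass means second inversion (figured bass 6/4).

G diminished, second inversion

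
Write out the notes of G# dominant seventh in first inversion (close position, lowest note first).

B#, D#, F#, G#

The chord tones are G#–B#–D#–F#. With the third (B#) lowest for first inversion: B#, D#, F#, G#.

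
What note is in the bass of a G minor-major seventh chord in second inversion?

D

G minor-major seventh is G–Bb–D–F#. Second inversion places the fifth in the bass: D.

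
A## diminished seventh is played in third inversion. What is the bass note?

A## diminished seventh is A##–C##–E#–G#. Third inversion places the seventh in the bass: G#.

G#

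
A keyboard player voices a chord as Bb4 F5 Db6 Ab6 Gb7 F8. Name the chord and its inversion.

Reducing to letter names: Bb, F, Db, Ab, Gb. These stack in thirds as Gb–Bb–Db–F–Ab — a Gb major ninth chord.
With the third (Bb) in the bass, the chord is in first inversion.

Gb major ninth, first inversion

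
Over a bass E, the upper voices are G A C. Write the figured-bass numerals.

4/3

The notes E, G, A, C stack in thirds as A–C–E–G — an A minor seventh chord. The bass E is the fifth, so this is second inversion: figured 4/3.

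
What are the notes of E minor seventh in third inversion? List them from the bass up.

D, E, G, B

E minor seventh is E–G–B–D. Third inversion puts the seventh (D) in the bass, with the remaining tones above: D, E, G, B.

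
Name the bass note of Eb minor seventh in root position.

Eb

In root position the root is lowest. For Eb minor seventh (Eb–Gb–Bb–Db) that is Eb.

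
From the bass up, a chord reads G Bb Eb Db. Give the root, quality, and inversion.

Eb dominant seventh, first inversion

Reducing to letter names: G, Bb, Eb, Db. These stack in thirds as Eb–G–Bb–Db — an Eb dominant seventh chord.
G is the third of Eb dominant seventh; third in the bass means first inversion (figured bass 6/5).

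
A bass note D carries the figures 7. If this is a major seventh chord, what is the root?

The figures 7 mean the root of the chord is in the bass. If D is the root of a major seventh chord, the root is D (chord tones D–F#–A–C#).

D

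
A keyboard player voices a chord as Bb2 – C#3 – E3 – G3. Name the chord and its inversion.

The distinct note names are Bb, C#, E, G. Stacked in thirds they read C#–E–G–Bb, which is a diminished seventh chord on C#.
Bb is the seventh of C# diminished seventh; seventh in the bass means third inversion (figured bass 4/2).

C# diminished seventh, third inversion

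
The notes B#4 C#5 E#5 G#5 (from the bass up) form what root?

C#

B#, C#, E#, G# are the tones of a C# major seventh chord (C#–E#–G#–B#), making C# the root.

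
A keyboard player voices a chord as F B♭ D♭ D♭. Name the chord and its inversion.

Bb minor, second inversion

The distinct note names are F, Bb, Db. Stacked in thirds they read Bb–Db–F, which is a minor triad on Bb.
With the fifth (F) in the bass, the chord is in second inversion (figured bass 6/4).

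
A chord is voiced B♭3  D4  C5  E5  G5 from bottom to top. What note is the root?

C

Bb, D, C, E, G are the tones of a C dominant ninth chord (C–E–G–Bb–D), making C the root.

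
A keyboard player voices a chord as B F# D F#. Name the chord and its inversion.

B minor, root position

The distinct note names are B, F#, D. Stacked in thirds they read B–D–F#, which is a minor triad on B.
The lowest note is B, the root of the chord, so this is root position (figured bass 5/3).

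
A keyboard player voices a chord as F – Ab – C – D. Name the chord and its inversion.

The distinct note names are F, Ab, C, D. Stacked in thirds they read D–F–Ab–C, which is a half-diminished seventh chord on D.
F is the third of D half-diminished seventh; third in the bass means first inversion (figured bass 6/5).

D half-diminished seventh, first inversion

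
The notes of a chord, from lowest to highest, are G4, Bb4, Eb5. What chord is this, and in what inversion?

Reducing to letter names: G, Bb, Eb. These stack in thirds as Eb–G–Bb — an Eb major triad.
The lowest note is G, the third of the chord, so this is first inversion (figured bass 6).

Eb major, first inversion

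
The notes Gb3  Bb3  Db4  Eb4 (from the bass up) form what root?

Reordering Gb, Bb, Db, Eb into stacked thirds gives Eb–Gb–Bb–Db; the bottom of that stack, Eb, is the root.

Eb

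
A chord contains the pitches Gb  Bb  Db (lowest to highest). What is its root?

Reordering Gb, Bb, Db into stacked thirds gives Gb–Bb–Db; the bottom of that stack, Gb, is the root.

Gb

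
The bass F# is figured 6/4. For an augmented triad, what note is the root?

The figures 6/4 mean the fifth of the chord is in the bass. If F# is the fifth of an augmented triad, the root is Bb (chord tones Bb–D–F#).

Bb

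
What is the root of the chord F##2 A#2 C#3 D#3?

Reordering F##, A#, C#, D# into stacked thirds gives D#–F##–A#–C#; the bottom of that stack, D#, is the root.

D#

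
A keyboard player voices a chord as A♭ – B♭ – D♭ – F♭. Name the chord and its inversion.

The pitch classes Ab, Bb, Db, Fb arrange in thirds as Bb–Db–Fb–Ab: a Bb half-diminished seventh chord.
The lowest note is Ab, the seventh of the chord, so this is third inversion (figured bass 4/2).

Bb half-diminished seventh, third inversion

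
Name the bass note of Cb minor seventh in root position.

In root position the root is lowest. For Cb minor seventh (Cb–Ebb–Gb–Bbb) that is Cb.

Cb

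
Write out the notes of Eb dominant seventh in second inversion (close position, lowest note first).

The chord tones are Eb–G–Bb–Db. With the fifth (Bb) lowest for second inversion: Bb, Db, Eb, G.

Bb, Db, Eb, G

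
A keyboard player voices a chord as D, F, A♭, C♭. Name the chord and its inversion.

D diminished seventh, root position

The distinct note names are D, F, Ab, Cb. Stacked in thirds they read D–F–Ab–Cb, which is a diminished seventh chord on D.
With the root (D) in the bass, the chord is in root position (figured bass 7).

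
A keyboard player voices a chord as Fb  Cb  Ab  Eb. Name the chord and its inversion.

The pitch classes Fb, Cb, Ab, Eb arrange in thirds as Fb–Ab–Cb–Eb: an Fb major seventh chord.
With the root (Fb) in the bass, the chord is in root position (figured bass 7).

Fb major seventh, root position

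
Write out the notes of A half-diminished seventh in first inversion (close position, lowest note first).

A half-diminished seventh is A–C–Eb–G. First inversion puts the third (C) in the bass, with the remaining tones above: C, Eb, G, A.

C, Eb, G, A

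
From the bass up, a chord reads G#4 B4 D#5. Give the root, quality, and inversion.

G# minor, root position

The pitch classes G#, B, D# arrange in thirds as G#–B–D#: a G# minor triad.
G# is the root of G# minor; root in the bass means root position (figured bass 5/3).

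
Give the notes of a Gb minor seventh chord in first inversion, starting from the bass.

Bbb, Db, Fb, Gb

The chord tones are Gb–Bbb–Db–Fb. With the third (Bbb) lowest for first inversion: Bbb, Db, Fb, Gb.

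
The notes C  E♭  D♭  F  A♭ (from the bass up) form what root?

Db

The distinct letter names are C, Eb, Db, F, Ab. Arranged as a stack of thirds they read Db–F–Ab–C–Eb, so Db is the root (a Db major ninth chord).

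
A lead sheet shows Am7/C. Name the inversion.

first inversion

Am7/C means A minor seventh with C in the bass. C is the third of A minor seventh (A–C–E–G), so this is first inversion.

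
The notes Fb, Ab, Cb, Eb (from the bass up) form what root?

The distinct letter names are Fb, Ab, Cb, Eb. Arranged as a stack of thirds they read Fb–Ab–Cb–Eb, so Fb is the root (an Fb major seventh chord).

Fb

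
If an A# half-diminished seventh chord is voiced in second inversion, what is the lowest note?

In second inversion the fifth is lowest. For A# half-diminished seventh (A#–C#–E–G#) that is E.

E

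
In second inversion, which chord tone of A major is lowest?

In second inversion the fifth is lowest. For A major (A–C#–E) that is E.

E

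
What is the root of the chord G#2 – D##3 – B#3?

Reordering G#, D##, B# into stacked thirds gives G#–B#–D##; the bottom of that stack, G#, is the root.

G#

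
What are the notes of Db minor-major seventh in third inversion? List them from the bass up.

Spelling Db minor-major seventh: Db–Fb–Ab–C. In third inversion the seventh is bass, giving C, Db, Fb, Ab from the bottom.

C, Db, Fb, Ab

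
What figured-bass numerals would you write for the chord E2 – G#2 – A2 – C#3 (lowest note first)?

4/3

The notes E, G#, A, C# stack in thirds as A–C#–E–G# — an A major seventh chord. The bass E is the fifth, so this is second inversion: figured 4/3.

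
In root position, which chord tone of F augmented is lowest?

F augmented is F–A–C#. Root position places the root in the bass: F.

F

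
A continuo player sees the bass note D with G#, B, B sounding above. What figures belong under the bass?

6/4

The notes D, G#, B stack in thirds as G#–B–D — a G# diminished triad. The bass D is the fifth, so this is second inversion: figured 6/4.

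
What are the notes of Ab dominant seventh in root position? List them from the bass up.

Ab dominant seventh is Ab–C–Eb–Gb. Root position puts the root (Ab) in the bass, with the remaining tones above: Ab, C, Eb, Gb.

Ab, C, Eb, Gb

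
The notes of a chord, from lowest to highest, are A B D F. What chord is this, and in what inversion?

The pitch classes A, B, D, F arrange in thirds as B–D–F–A: a B half-diminished seventh chord.
The lowest note is A, the seventh of the chord, so this is third inversion (figured bass 4/2).

B half-diminished seventh, third inversion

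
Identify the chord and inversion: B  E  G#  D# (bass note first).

Reducing to letter names: B, E, G#, D#. These stack in thirds as E–G#–B–D# — an E major seventh chord.
B is the fifth of E major seventh; fifth in the bass means second inversion (figured bass 4/3).

E major seventh, second inversion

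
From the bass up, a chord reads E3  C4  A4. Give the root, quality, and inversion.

A minor, second inversion

The pitch classes E, C, A arrange in thirds as A–C–E: an A minor triad.
The lowest note is E, the fifth of the chord, so this is second inversion (figured bass 6/4).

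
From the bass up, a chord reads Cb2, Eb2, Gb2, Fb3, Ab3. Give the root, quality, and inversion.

Fb major ninth, second inversion

Reducing to letter names: Cb, Eb, Gb, Fb, Ab. These stack in thirds as Fb–Ab–Cb–Eb–Gb — an Fb major ninth chord.
With the fifth (Cb) in the bass, the chord is in second inversion.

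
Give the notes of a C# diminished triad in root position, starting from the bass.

The chord tones are C#–E–G. With the root (C#) lowest for root position: C#, E, G.

C#, E, G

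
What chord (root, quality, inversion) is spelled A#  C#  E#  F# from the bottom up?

The pitch classes A#, C#, E#, F# arrange in thirds as F#–A#–C#–E#: an F# major seventh chord.
With the third (A#) in the bass, the chord is in first inversion (figured bass 6/5).

F# major seventh, first inversion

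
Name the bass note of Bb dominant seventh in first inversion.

In first inversion the third is lowest. For Bb dominant seventh (Bb–D–F–Ab) that is D.

D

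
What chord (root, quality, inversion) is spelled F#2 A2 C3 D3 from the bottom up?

D dominant seventh, first inversion

Reducing to letter names: F#, A, C, D. These stack in thirds as D–F#–A–C — a D dominant seventh chord.
F# is the third of D dominant seventh; third in the bass means first inversion (figured bass 6/5).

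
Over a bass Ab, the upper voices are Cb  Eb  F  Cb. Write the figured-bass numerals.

6/5

The notes Ab, Cb, Eb, F stack in thirds as F–Ab–Cb–Eb — an F half-diminished seventh chord. The bass Ab is the third, so this is first inversion: figured 6/5.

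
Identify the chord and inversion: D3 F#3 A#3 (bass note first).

D augmented, root position

The pitch classes D, F#, A# arrange in thirds as D–F#–A#: a D augmented triad.
D is the root of D augmented; root in the bass means root position (figured bass 5/3).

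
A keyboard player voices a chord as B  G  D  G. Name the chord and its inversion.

The pitch classes B, G, D arrange in thirds as G–B–D: a G major triad.
The lowest note is B, the third of the chord, so this is first inversion (figured bass 6).

G major, first inversion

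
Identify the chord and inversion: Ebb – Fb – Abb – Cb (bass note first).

The pitch classes Ebb, Fb, Abb, Cb arrange in thirds as Fb–Abb–Cb–Ebb: an Fb minor seventh chord.
The lowest note is Ebb, the seventh of the chord, so this is third inversion (figured bass 4/2).

Fb minor seventh, third inversion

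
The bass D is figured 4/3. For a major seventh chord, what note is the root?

The figures 4/3 mean the fifth of the chord is in the bass. If D is the fifth of a major seventh chord, the root is G (chord tones G–B–D–F#).

G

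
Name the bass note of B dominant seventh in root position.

B dominant seventh is B–D#–F#–A. Root position places the root in the bass: B.

B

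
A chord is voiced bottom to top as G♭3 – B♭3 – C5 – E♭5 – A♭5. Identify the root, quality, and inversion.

Ab dominant ninth, third inversion

The distinct note names are Gb, Bb, C, Eb, Ab. Stacked in thirds they read Ab–C–Eb–Gb–Bb, which is a dominant ninth chord on Ab.
The lowest note is Gb, the seventh of the chord, so this is third inversion.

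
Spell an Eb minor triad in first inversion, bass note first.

Eb minor is Eb–Gb–Bb. First inversion puts the third (Gb) in the bass, with the remaining tones above: Gb, Bb, Eb.

Gb, Bb, Eb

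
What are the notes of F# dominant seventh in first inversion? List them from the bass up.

A#, C#, E, F#

The chord tones are F#–A#–C#–E. With the third (A#) lowest for first inversion: A#, C#, E, F#.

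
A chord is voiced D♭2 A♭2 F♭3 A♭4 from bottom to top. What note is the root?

Db

Reordering Db, Ab, Fb into stacked thirds gives Db–Fb–Ab; the bottom of that stack, Db, is the root.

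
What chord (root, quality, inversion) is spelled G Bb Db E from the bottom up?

E diminished seventh, first inversion

The distinct note names are G, Bb, Db, E. Stacked in thirds they read E–G–Bb–Db, which is a diminished seventh chord on E.
G is the third of E diminished seventh; third in the bass means first inversion (figured bass 6/5).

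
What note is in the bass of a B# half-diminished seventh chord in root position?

In root position the root is lowest. For B# half-diminished seventh (B#–D#–F#–A#) that is B#.

B#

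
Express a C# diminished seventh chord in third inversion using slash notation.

C#dim7/Bb

Third inversion of C# diminished seventh has the seventh (Bb) in the bass. As a slash chord: C#dim7/Bb.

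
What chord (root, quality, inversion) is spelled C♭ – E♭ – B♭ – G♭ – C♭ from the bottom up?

Cb major seventh, root position

The pitch classes Cb, Eb, Bb, Gb arrange in thirds as Cb–Eb–Gb–Bb: a Cb major seventh chord.
Cb is the root of Cb major seventh; root in the bass means root position (figured bass 7).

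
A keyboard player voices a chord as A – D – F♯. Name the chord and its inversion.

The pitch classes A, D, F# arrange in thirds as D–F#–A: a D major triad.
With the fifth (A) in the bass, the chord is in second inversion (figured bass 6/4).

D major, second inversion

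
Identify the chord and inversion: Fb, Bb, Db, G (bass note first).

G diminished seventh, third inversion

The pitch classes Fb, Bb, Db, G arrange in thirds as G–Bb–Db–Fb: a G diminished seventh chord.
With the seventh (Fb) in the bass, the chord is in third inversion (figured bass 4/2).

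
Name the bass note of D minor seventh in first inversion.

In first inversion the third is lowest. For D minor seventh (D–F–A–C) that is F.

F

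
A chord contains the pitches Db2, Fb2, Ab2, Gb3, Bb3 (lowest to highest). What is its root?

Db, Fb, Ab, Gb, Bb are the tones of a Gb dominant ninth chord (Gb–Bb–Db–Fb–Ab), making Gb the root.

Gb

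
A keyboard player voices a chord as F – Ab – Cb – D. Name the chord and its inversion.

The distinct note names are F, Ab, Cb, D. Stacked in thirds they read D–F–Ab–Cb, which is a diminished seventh chord on D.
The lowest note is F, the third of the chord, so this is first inversion (figured bass 6/5).

D diminished seventh, first inversion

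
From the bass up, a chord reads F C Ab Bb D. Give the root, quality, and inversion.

Bb dominant ninth, second inversion

The distinct note names are F, C, Ab, Bb, D. Stacked in thirds they read Bb–D–F–Ab–C, which is a dominant ninth chord on Bb.
The lowest note is F, the fifth of the chord, so this is second inversion.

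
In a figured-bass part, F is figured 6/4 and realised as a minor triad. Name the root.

Bb

The figures 6/4 mean the fifth of the chord is in the bass. If F is the fifth of a minor triad, the root is Bb (chord tones Bb–Db–F).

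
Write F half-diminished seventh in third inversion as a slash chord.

Fø7/Eb

Third inversion of F half-diminished seventh has the seventh (Eb) in the bass. As a slash chord: Fø7/Eb.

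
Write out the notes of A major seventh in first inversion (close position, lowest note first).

C#, E, G#, A

The chord tones are A–C#–E–G#. With the third (C#) lowest for first inversion: C#, E, G#, A.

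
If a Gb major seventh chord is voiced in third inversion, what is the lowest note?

F

The seventh of Gb major seventh (Gb–Bb–Db–F) is F; that is the bass in third inversion.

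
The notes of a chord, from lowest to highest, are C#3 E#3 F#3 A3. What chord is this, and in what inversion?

The distinct note names are C#, E#, F#, A. Stacked in thirds they read F#–A–C#–E#, which is a minor-major seventh chord on F#.
With the fifth (C#) in the bass, the chord is in second inversion (figured bass 4/3).

F# minor-major seventh, second inversion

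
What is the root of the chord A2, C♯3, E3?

A

Reordering A, C#, E into stacked thirds gives A–C#–E; the bottom of that stack, A, is the root.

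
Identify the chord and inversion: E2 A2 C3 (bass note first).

A minor, second inversion

The pitch classes E, A, C arrange in thirds as A–C–E: an A minor triad.
The lowest note is E, the fifth of the chord, so this is second inversion (figured bass 6/4).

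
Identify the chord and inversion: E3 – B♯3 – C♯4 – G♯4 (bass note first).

The pitch classes E, B#, C#, G# arrange in thirds as C#–E–G#–B#: a C# minor-major seventh chord.
With the third (E) in the bass, the chord is in first inversion (figured bass 6/5).

C# minor-major seventh, first inversion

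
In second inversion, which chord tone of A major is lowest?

A major is A–C#–E. Second inversion places the fifth in the bass: E.

E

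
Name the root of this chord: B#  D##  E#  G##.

The distinct letter names are B#, D##, E#, G##. Arranged as a stack of thirds they read E#–G##–B#–D##, so E# is the root (an E# major seventh chord).

E#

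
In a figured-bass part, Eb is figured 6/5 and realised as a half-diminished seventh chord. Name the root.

The figures 6/5 mean the third of the chord is in the bass. If Eb is the third of a half-diminished seventh chord, the root is C (chord tones C–Eb–Gb–Bb).

C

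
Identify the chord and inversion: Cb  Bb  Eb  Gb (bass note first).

Cb major seventh, root position

The distinct note names are Cb, Bb, Eb, Gb. Stacked in thirds they read Cb–Eb–Gb–Bb, which is a major seventh chord on Cb.
The lowest note is Cb, the root of the chord, so this is root position (figured bass 7).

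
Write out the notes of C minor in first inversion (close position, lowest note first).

Eb, G, C

C minor is C–Eb–G. First inversion puts the third (Eb) in the bass, with the remaining tones above: Eb, G, C.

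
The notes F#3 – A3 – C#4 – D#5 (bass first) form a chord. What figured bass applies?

The notes F#, A, C#, D# stack in thirds as D#–F#–A–C# — a D# half-diminished seventh chord. The bass F# is the third, so this is first inversion: figured 6/5.

6/5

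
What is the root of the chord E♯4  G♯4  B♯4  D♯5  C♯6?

C#

Reordering E#, G#, B#, D#, C# into stacked thirds gives C#–E#–G#–B#–D#; the bottom of that stack, C#, is the root.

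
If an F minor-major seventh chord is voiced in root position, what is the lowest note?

F

F minor-major seventh is F–Ab–C–E. Root position places the root in the bass: F.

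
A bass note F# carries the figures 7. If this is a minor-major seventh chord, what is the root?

The figures 7 mean the root of the chord is in the bass. If F# is the root of a minor-major seventh chord, the root is F# (chord tones F#–A–C#–E#).

F#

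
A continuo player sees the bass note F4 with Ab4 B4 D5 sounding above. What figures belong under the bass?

4/3

The notes F, Ab, B, D stack in thirds as B–D–F–Ab — a B diminished seventh chord. The bass F is the fifth, so this is second inversion: figured 4/3.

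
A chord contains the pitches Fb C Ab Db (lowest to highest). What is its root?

Fb, C, Ab, Db are the tones of a Db minor-major seventh chord (Db–Fb–Ab–C), making Db the root.

Db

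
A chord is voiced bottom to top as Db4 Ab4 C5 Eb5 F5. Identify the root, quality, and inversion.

Db major ninth, root position

Reducing to letter names: Db, Ab, C, Eb, F. These stack in thirds as Db–F–Ab–C–Eb — a Db major ninth chord.
The lowest note is Db, the root of the chord, so this is root position.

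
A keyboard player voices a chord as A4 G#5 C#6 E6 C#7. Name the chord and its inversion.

The distinct note names are A, G#, C#, E. Stacked in thirds they read A–C#–E–G#, which is a major seventh chord on A.
With the root (A) in the bass, the chord is in root position (figured bass 7).

A major seventh, root position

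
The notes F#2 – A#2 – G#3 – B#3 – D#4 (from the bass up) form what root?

Reordering F#, A#, G#, B#, D# into stacked thirds gives G#–B#–D#–F#–A#; the bottom of that stack, G#, is the root.

G#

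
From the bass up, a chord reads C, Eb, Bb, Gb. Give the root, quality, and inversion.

C half-diminished seventh, root position

Reducing to letter names: C, Eb, Bb, Gb. These stack in thirds as C–Eb–Gb–Bb — a C half-diminished seventh chord.
The lowest note is C, the root of the chord, so this is root position (figured bass 7).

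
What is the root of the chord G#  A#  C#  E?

Reordering G#, A#, C#, E into stacked thirds gives A#–C#–E–G#; the bottom of that stack, A#, is the root.

A#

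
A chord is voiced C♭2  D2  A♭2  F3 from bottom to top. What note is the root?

The distinct letter names are Cb, D, Ab, F. Arranged as a stack of thirds they read D–F–Ab–Cb, so D is the root (a D diminished seventh chord).

D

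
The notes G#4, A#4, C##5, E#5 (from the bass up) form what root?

A#

G#, A#, C##, E# are the tones of an A# dominant seventh chord (A#–C##–E#–G#), making A# the root.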